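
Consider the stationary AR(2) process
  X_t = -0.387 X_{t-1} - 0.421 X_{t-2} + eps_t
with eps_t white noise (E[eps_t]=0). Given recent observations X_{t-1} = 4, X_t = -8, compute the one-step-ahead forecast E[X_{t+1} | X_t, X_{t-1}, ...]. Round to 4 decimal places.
E[X_{t+1} \mid \mathcal F_t] = 1.4120

For an AR(p) model X_t = c + sum_i phi_i X_{t-i} + eps_t, the
one-step-ahead conditional mean is
  E[X_{t+1} | X_t, ...] = c + sum_i phi_i X_{t+1-i}.
Substitute known values:
  E[X_{t+1} | ...] = (-0.387) * (-8) + (-0.421) * (4)
                   = 1.4120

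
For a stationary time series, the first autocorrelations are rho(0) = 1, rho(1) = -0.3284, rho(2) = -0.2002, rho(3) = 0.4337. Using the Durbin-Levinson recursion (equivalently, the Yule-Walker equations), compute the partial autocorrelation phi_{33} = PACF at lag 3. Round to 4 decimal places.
\phi_{33} = 0.2951

The PACF at lag k is phi_{kk}, the last component of the solution
to the Yule-Walker system G_k phi = r_k where
  (G_k)_{ij} = rho(|i - j|), (r_k)_i = rho(i), i,j = 1..k.
Equivalently, Durbin-Levinson gives phi_{kk} iteratively:
  phi_{11} = rho(1)
  phi_{kk} = [rho(k) - sum_{j=1..k-1} phi_{k-1,j} rho(k-j)]
            / [1 - sum_{j=1..k-1} phi_{k-1,j} rho(j)],
  phi_{k,j} = phi_{k-1,j} - phi_{kk} phi_{k-1,k-j},  j = 1..k-1.
Step k = 1:
  phi_11 = rho(1) = -0.3284.
Step k = 2:
  phi_22 = [rho(2) - phi_11 rho(1)] / [1 - phi_11 rho(1)] = [-0.2002 - (-0.3284)(-0.3284)] / [1 - (-0.3284)(-0.3284)]
         = -0.30804656 / 0.89215344 = -0.345284.
  Update: phi_21 = phi_11 - phi_22 phi_11 = -0.3284 - (-0.345284)(-0.3284) = -0.441791.
Step k = 3:
  phi_33 = [rho(3) - phi_21 rho(2) - phi_22 rho(1)] / [1 - phi_21 rho(1) - phi_22 rho(2)]
    numerator   = 0.4337 - (-0.441791)(-0.2002) - (-0.345284)(-0.3284) = 0.23186201
    denominator = 1 - (-0.441791)(-0.3284) - (-0.345284)(-0.2002) = 0.7857898
  phi_33 = 0.23186201 / 0.7857898 = 0.2951.
Therefore phi_{33} = 0.2951.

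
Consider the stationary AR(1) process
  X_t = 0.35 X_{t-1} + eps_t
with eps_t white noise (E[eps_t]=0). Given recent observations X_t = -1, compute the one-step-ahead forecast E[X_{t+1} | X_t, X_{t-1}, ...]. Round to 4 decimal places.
E[X_{t+1} \mid \mathcal F_t] = -0.3500

For an AR(p) model X_t = c + sum_i phi_i X_{t-i} + eps_t, the
one-step-ahead conditional mean is
  E[X_{t+1} | X_t, ...] = c + sum_i phi_i X_{t+1-i}.
Substitute known values:
  E[X_{t+1} | ...] = (0.35) * (-1)
                   = -0.3500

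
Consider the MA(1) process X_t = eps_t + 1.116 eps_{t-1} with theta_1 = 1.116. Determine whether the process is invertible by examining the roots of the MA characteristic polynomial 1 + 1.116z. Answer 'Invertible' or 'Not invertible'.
\text{Not invertible}

The MA(q) characteristic polynomial is P(z) = 1 + 1.116z.
Invertibility requires all roots to lie outside the unit circle, i.e. |z| > 1 for every root.
This is linear in z: 1 + (1.116) z = 0  =>  z = -1/(1.116) = -0.896057,  |z| = 0.896057.
Moduli of all roots: 0.8961.
All moduli strictly greater than 1? No.
Verdict: Not invertible.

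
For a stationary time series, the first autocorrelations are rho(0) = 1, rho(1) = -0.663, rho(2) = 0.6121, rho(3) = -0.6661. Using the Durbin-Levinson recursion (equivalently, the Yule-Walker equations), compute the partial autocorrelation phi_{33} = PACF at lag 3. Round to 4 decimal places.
\phi_{33} = -0.3570

The PACF at lag k is phi_{kk}, the last component of the solution
to the Yule-Walker system G_k phi = r_k where
  (G_k)_{ij} = rho(|i - j|), (r_k)_i = rho(i), i,j = 1..k.
Equivalently, Durbin-Levinson gives phi_{kk} iteratively:
  phi_{11} = rho(1)
  phi_{kk} = [rho(k) - sum_{j=1..k-1} phi_{k-1,j} rho(k-j)]
            / [1 - sum_{j=1..k-1} phi_{k-1,j} rho(j)],
  phi_{k,j} = phi_{k-1,j} - phi_{kk} phi_{k-1,k-j},  j = 1..k-1.
Step k = 1:
  phi_11 = rho(1) = -0.663.
Step k = 2:
  phi_22 = [rho(2) - phi_11 rho(1)] / [1 - phi_11 rho(1)] = [0.6121 - (-0.663)(-0.663)] / [1 - (-0.663)(-0.663)]
         = 0.172531 / 0.560431 = 0.307854.
  Update: phi_21 = phi_11 - phi_22 phi_11 = -0.663 - (0.307854)(-0.663) = -0.458893.
Step k = 3:
  phi_33 = [rho(3) - phi_21 rho(2) - phi_22 rho(1)] / [1 - phi_21 rho(1) - phi_22 rho(2)]
    numerator   = -0.6661 - (-0.458893)(0.6121) - (0.307854)(-0.663) = -0.18110448
    denominator = 1 - (-0.458893)(-0.663) - (0.307854)(0.6121) = 0.50731662
  phi_33 = -0.18110448 / 0.50731662 = -0.357.
Therefore phi_{33} = -0.3570.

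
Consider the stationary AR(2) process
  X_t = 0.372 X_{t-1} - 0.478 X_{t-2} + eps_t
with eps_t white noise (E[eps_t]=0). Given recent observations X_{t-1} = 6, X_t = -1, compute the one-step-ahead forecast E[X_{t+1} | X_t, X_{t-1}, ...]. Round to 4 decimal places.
E[X_{t+1} \mid \mathcal F_t] = -3.2400

For an AR(p) model X_t = c + sum_i phi_i X_{t-i} + eps_t, the
one-step-ahead conditional mean is
  E[X_{t+1} | X_t, ...] = c + sum_i phi_i X_{t+1-i}.
Substitute known values:
  E[X_{t+1} | ...] = (0.372) * (-1) + (-0.478) * (6)
                   = -3.2400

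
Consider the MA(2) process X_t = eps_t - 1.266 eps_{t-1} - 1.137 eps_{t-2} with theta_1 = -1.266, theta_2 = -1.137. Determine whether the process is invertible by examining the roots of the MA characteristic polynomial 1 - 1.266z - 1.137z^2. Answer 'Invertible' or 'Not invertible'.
\text{Not invertible}

The MA(q) characteristic polynomial is P(z) = 1 - 1.266z - 1.137z^2.
Invertibility requires all roots to lie outside the unit circle, i.e. |z| > 1 for every root.
Set 1 + (-1.266) z + (-1.137) z^2 = 0, i.e. a z^2 + b z + c = 0 with a = -1.137, b = -1.266, c = 1.
Discriminant D = b^2 - 4ac = (-1.266)^2 - 4*(-1.137)*1 = 1.602756 - (-4.548) = 6.150756.
D >= 0, so the roots are real: z = (-b +/- sqrt(D)) / (2a) = (1.266 +/- 2.480072) / (-2.274).
  z_1 = (1.266 + 2.480072) / (-2.274) = -1.6473,   |z_1| = 1.6473.
  z_2 = (1.266 - 2.480072) / (-2.274) = 0.5339,   |z_2| = 0.5339.
Moduli of all roots: 1.6473, 0.5339.
All moduli strictly greater than 1? No.
Verdict: Not invertible.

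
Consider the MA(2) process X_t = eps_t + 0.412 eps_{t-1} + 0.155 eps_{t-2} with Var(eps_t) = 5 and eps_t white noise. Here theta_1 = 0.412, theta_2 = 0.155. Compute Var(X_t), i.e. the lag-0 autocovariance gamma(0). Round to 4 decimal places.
\gamma(0) = 5.9688

For an MA(q) process X_t = eps_t + sum_i theta_i eps_{t-i} with
Var(eps_t) = sigma^2, the variance is
  gamma(0) = sigma^2 * (1 + sum_i theta_i^2).
  sum_i theta_i^2 = (0.412)^2 + (0.155)^2 = 0.169744 + 0.024025 = 0.193769.
  gamma(0) = 5 * (1 + 0.193769) = 5 * 1.193769 = 5.968845, which rounds to 5.9688.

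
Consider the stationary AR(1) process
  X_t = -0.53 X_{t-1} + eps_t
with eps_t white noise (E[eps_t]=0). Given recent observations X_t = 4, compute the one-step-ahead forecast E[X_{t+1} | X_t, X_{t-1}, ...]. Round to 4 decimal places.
E[X_{t+1} \mid \mathcal F_t] = -2.1200

For an AR(p) model X_t = c + sum_i phi_i X_{t-i} + eps_t, the
one-step-ahead conditional mean is
  E[X_{t+1} | X_t, ...] = c + sum_i phi_i X_{t+1-i}.
Substitute known values:
  E[X_{t+1} | ...] = (-0.53) * (4)
                   = -2.1200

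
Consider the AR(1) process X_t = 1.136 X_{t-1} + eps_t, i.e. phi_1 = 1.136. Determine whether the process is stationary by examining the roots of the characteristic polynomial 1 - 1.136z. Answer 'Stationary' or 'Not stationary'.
\text{Not stationary}

The AR(p) characteristic polynomial is P(z) = 1 - 1.136z.
Stationarity requires all roots to lie outside the unit circle, i.e. |z| > 1 for every root.
This is linear in z: 1 + (-1.136) z = 0  =>  z = -1/(-1.136) = 0.880282,  |z| = 0.880282.
Moduli of all roots: 0.8803.
All moduli strictly greater than 1? No.
Verdict: Not stationary.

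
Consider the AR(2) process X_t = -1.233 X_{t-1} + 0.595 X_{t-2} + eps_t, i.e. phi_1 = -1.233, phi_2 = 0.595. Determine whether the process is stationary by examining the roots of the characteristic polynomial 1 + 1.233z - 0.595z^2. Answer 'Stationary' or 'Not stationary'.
\text{Not stationary}

The AR(p) characteristic polynomial is P(z) = 1 + 1.233z - 0.595z^2.
Stationarity requires all roots to lie outside the unit circle, i.e. |z| > 1 for every root.
Set 1 + (1.233) z + (-0.595) z^2 = 0, i.e. a z^2 + b z + c = 0 with a = -0.595, b = 1.233, c = 1.
Discriminant D = b^2 - 4ac = (1.233)^2 - 4*(-0.595)*1 = 1.520289 - (-2.38) = 3.900289.
D >= 0, so the roots are real: z = (-b +/- sqrt(D)) / (2a) = (-1.233 +/- 1.974915) / (-1.19).
  z_1 = (-1.233 + 1.974915) / (-1.19) = -0.6235,   |z_1| = 0.6235.
  z_2 = (-1.233 - 1.974915) / (-1.19) = 2.6957,   |z_2| = 2.6957.
Moduli of all roots: 0.6235, 2.6957.
All moduli strictly greater than 1? No.
Verdict: Not stationary.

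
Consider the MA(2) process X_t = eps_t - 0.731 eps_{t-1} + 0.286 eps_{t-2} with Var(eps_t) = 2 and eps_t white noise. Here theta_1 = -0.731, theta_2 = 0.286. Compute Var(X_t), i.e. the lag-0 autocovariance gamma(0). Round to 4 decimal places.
\gamma(0) = 3.2323

For an MA(q) process X_t = eps_t + sum_i theta_i eps_{t-i} with
Var(eps_t) = sigma^2, the variance is
  gamma(0) = sigma^2 * (1 + sum_i theta_i^2).
  sum_i theta_i^2 = (-0.731)^2 + (0.286)^2 = 0.534361 + 0.081796 = 0.616157.
  gamma(0) = 2 * (1 + 0.616157) = 2 * 1.616157 = 3.232314, which rounds to 3.2323.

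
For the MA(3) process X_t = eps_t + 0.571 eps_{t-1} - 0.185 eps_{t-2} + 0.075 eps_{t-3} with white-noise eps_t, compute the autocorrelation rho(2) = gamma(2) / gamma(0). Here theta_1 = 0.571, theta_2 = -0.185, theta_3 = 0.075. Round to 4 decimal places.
\rho(2) = -0.1041

For an MA(q) process with theta_0 = 1, the autocovariance is
  gamma(k) = sigma^2 * sum_{i=0..q-k} theta_i * theta_{i+k},
and rho(k) = gamma(k) / gamma(0). Sigma^2 cancels.
  numerator   = (1)*(-0.185) + (0.571)*(0.075) = -0.142175.
  denominator = (1)^2 + (0.571)^2 + (-0.185)^2 + (0.075)^2 = 1.365891.
  rho(2) = -0.142175 / 1.365891 = -0.1041.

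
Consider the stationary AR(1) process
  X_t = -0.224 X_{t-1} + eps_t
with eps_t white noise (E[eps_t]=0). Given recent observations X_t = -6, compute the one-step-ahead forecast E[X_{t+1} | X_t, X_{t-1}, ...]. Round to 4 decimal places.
E[X_{t+1} \mid \mathcal F_t] = 1.3440

For an AR(p) model X_t = c + sum_i phi_i X_{t-i} + eps_t, the
one-step-ahead conditional mean is
  E[X_{t+1} | X_t, ...] = c + sum_i phi_i X_{t+1-i}.
Substitute known values:
  E[X_{t+1} | ...] = (-0.224) * (-6)
                   = 1.3440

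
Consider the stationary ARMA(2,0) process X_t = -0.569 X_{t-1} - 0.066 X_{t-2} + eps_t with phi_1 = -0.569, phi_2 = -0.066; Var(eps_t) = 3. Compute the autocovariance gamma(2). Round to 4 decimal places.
\gamma(2) = 1.0016

Multiply the model equation by X_{t-k} and take expectations. With theta_0 = psi_0 = 1 and psi_j the MA(infinity) weights, this gives
  gamma(k) - sum_i phi_i gamma(k-i) = c_k,
  c_k = sigma^2 * sum_{j=k..q} theta_j psi_{j-k}   (c_k = 0 for k > q),
using gamma(-m) = gamma(m).
Pure AR (q = 0): c_0 = sigma^2 = 3, c_k = 0 for k >= 1.
Equations for k = 0, 1, 2 (AR order 2, c_2 = 0):
  (E0) gamma(0) = phi_1 gamma(1) + phi_2 gamma(2) + c_0
  (E1) gamma(1) = phi_1 gamma(0) + phi_2 gamma(1) + c_1
  (E2) gamma(2) = phi_1 gamma(1) + phi_2 gamma(0)
From (E1): gamma(1) = A gamma(0) + B with
  A = phi_1 / (1 - phi_2) = -0.569 / 1.066 = -0.533771,   B = c_1 / (1 - phi_2) = 0 / 1.066 = 0.
Insert (E2) into (E0): gamma(0) (1 - phi_2^2) = phi_1 (1 + phi_2) gamma(1) + c_0.
  phi_1 (1 + phi_2) = (-0.569)(0.934) = -0.531446,   1 - phi_2^2 = 0.995644.
Replace gamma(1) by A gamma(0) + B and collect gamma(0):
  gamma(0) [0.995644 - (-0.531446)(-0.533771)] = c_0 = 3
  gamma(0) * 0.711973 = 3
  gamma(0) = 3 / 0.711973 = 4.21364.
  gamma(1) = A gamma(0) = (-0.533771)(4.21364) = -2.249119.
  gamma(2) = phi_1 gamma(1) + phi_2 gamma(0) = (-0.569)(-2.249119) + (-0.066)(4.21364) = 1.001649.
Therefore gamma(2) = 1.0016 (to 4 decimal places).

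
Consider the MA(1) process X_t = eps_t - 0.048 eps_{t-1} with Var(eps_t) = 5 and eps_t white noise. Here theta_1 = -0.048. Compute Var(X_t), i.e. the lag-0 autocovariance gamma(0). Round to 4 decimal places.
\gamma(0) = 5.0115

For an MA(q) process X_t = eps_t + sum_i theta_i eps_{t-i} with
Var(eps_t) = sigma^2, the variance is
  gamma(0) = sigma^2 * (1 + sum_i theta_i^2).
  sum_i theta_i^2 = (-0.048)^2 = 0.002304.
  gamma(0) = 5 * (1 + 0.002304) = 5 * 1.002304 = 5.01152, which rounds to 5.0115.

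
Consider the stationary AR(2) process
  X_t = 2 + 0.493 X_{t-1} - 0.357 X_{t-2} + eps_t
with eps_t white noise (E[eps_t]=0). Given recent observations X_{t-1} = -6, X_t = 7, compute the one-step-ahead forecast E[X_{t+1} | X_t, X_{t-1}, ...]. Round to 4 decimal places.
E[X_{t+1} \mid \mathcal F_t] = 7.5930

For an AR(p) model X_t = c + sum_i phi_i X_{t-i} + eps_t, the
one-step-ahead conditional mean is
  E[X_{t+1} | X_t, ...] = c + sum_i phi_i X_{t+1-i}.
Substitute known values:
  E[X_{t+1} | ...] = 2 + (0.493) * (7) + (-0.357) * (-6)
                   = 7.5930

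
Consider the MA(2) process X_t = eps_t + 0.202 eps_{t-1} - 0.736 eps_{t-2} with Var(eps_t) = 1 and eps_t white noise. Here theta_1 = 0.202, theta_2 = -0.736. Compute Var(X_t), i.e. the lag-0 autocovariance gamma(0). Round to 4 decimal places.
\gamma(0) = 1.5825

For an MA(q) process X_t = eps_t + sum_i theta_i eps_{t-i} with
Var(eps_t) = sigma^2, the variance is
  gamma(0) = sigma^2 * (1 + sum_i theta_i^2).
  sum_i theta_i^2 = (0.202)^2 + (-0.736)^2 = 0.040804 + 0.541696 = 0.5825.
  gamma(0) = 1 * (1 + 0.5825) = 1 * 1.5825 = 1.5825.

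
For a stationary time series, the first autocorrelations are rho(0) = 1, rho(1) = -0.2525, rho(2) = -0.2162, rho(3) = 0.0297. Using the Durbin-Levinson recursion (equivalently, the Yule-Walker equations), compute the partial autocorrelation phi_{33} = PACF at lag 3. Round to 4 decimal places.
\phi_{33} = -0.1369

The PACF at lag k is phi_{kk}, the last component of the solution
to the Yule-Walker system G_k phi = r_k where
  (G_k)_{ij} = rho(|i - j|), (r_k)_i = rho(i), i,j = 1..k.
Equivalently, Durbin-Levinson gives phi_{kk} iteratively:
  phi_{11} = rho(1)
  phi_{kk} = [rho(k) - sum_{j=1..k-1} phi_{k-1,j} rho(k-j)]
            / [1 - sum_{j=1..k-1} phi_{k-1,j} rho(j)],
  phi_{k,j} = phi_{k-1,j} - phi_{kk} phi_{k-1,k-j},  j = 1..k-1.
Step k = 1:
  phi_11 = rho(1) = -0.2525.
Step k = 2:
  phi_22 = [rho(2) - phi_11 rho(1)] / [1 - phi_11 rho(1)] = [-0.2162 - (-0.2525)(-0.2525)] / [1 - (-0.2525)(-0.2525)]
         = -0.27995625 / 0.93624375 = -0.299021.
  Update: phi_21 = phi_11 - phi_22 phi_11 = -0.2525 - (-0.299021)(-0.2525) = -0.328003.
Step k = 3:
  phi_33 = [rho(3) - phi_21 rho(2) - phi_22 rho(1)] / [1 - phi_21 rho(1) - phi_22 rho(2)]
    numerator   = 0.0297 - (-0.328003)(-0.2162) - (-0.299021)(-0.2525) = -0.11671691
    denominator = 1 - (-0.328003)(-0.2525) - (-0.299021)(-0.2162) = 0.85253104
  phi_33 = -0.11671691 / 0.85253104 = -0.1369.
Therefore phi_{33} = -0.1369.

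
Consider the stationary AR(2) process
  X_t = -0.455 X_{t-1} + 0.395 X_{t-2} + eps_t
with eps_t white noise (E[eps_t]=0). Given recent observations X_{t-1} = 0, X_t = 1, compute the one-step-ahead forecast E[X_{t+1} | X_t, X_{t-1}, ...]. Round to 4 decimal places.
E[X_{t+1} \mid \mathcal F_t] = -0.4550

For an AR(p) model X_t = c + sum_i phi_i X_{t-i} + eps_t, the
one-step-ahead conditional mean is
  E[X_{t+1} | X_t, ...] = c + sum_i phi_i X_{t+1-i}.
Substitute known values:
  E[X_{t+1} | ...] = (-0.455) * (1) + (0.395) * (0)
                   = -0.4550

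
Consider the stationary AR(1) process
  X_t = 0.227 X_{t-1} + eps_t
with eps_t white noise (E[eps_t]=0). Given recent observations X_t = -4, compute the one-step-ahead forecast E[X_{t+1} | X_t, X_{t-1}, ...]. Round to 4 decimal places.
E[X_{t+1} \mid \mathcal F_t] = -0.9080

For an AR(p) model X_t = c + sum_i phi_i X_{t-i} + eps_t, the
one-step-ahead conditional mean is
  E[X_{t+1} | X_t, ...] = c + sum_i phi_i X_{t+1-i}.
Substitute known values:
  E[X_{t+1} | ...] = (0.227) * (-4)
                   = -0.9080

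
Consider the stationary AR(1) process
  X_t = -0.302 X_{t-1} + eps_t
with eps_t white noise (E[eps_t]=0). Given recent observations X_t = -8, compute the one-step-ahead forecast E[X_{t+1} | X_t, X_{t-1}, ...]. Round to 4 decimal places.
E[X_{t+1} \mid \mathcal F_t] = 2.4160

For an AR(p) model X_t = c + sum_i phi_i X_{t-i} + eps_t, the
one-step-ahead conditional mean is
  E[X_{t+1} | X_t, ...] = c + sum_i phi_i X_{t+1-i}.
Substitute known values:
  E[X_{t+1} | ...] = (-0.302) * (-8)
                   = 2.4160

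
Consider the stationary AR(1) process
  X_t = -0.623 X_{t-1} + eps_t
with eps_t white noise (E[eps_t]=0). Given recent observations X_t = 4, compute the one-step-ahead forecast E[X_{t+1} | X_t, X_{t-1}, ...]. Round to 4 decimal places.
E[X_{t+1} \mid \mathcal F_t] = -2.4920

For an AR(p) model X_t = c + sum_i phi_i X_{t-i} + eps_t, the
one-step-ahead conditional mean is
  E[X_{t+1} | X_t, ...] = c + sum_i phi_i X_{t+1-i}.
Substitute known values:
  E[X_{t+1} | ...] = (-0.623) * (4)
                   = -2.4920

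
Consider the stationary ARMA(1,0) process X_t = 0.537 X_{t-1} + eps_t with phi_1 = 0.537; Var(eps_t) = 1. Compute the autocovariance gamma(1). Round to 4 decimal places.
\gamma(1) = 0.7546

Multiply the model equation by X_{t-k} and take expectations. With theta_0 = psi_0 = 1 and psi_j the MA(infinity) weights, this gives
  gamma(k) - sum_i phi_i gamma(k-i) = c_k,
  c_k = sigma^2 * sum_{j=k..q} theta_j psi_{j-k}   (c_k = 0 for k > q),
using gamma(-m) = gamma(m).
Pure AR (q = 0): c_0 = sigma^2 = 1, c_k = 0 for k >= 1.
Equations for k = 0 and k = 1 (AR order 1):
  gamma(0) = phi_1 gamma(1) + c_0
  gamma(1) = phi_1 gamma(0) + c_1
Substituting the second into the first: gamma(0) (1 - phi_1^2) = c_0 + phi_1 c_1, so
  gamma(0) = c_0 / (1 - phi_1^2) = 1 / (1 - (0.537)^2) = 1 / 0.711631 = 1.405223.
  gamma(1) = phi_1 gamma(0) = (0.537)(1.405223) = 0.754605.
Therefore gamma(1) = 0.7546 (to 4 decimal places).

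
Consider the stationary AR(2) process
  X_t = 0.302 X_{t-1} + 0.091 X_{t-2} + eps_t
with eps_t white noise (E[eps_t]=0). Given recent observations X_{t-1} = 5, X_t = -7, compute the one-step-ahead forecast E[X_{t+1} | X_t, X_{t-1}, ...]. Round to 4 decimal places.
E[X_{t+1} \mid \mathcal F_t] = -1.6590

For an AR(p) model X_t = c + sum_i phi_i X_{t-i} + eps_t, the
one-step-ahead conditional mean is
  E[X_{t+1} | X_t, ...] = c + sum_i phi_i X_{t+1-i}.
Substitute known values:
  E[X_{t+1} | ...] = (0.302) * (-7) + (0.091) * (5)
                   = -1.6590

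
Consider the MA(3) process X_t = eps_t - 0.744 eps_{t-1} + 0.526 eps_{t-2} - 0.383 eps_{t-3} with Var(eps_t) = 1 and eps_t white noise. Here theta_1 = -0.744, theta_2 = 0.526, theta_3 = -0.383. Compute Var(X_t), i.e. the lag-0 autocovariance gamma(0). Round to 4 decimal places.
\gamma(0) = 1.9769

For an MA(q) process X_t = eps_t + sum_i theta_i eps_{t-i} with
Var(eps_t) = sigma^2, the variance is
  gamma(0) = sigma^2 * (1 + sum_i theta_i^2).
  sum_i theta_i^2 = (-0.744)^2 + (0.526)^2 + (-0.383)^2 = 0.553536 + 0.276676 + 0.146689 = 0.976901.
  gamma(0) = 1 * (1 + 0.976901) = 1 * 1.976901 = 1.976901, which rounds to 1.9769.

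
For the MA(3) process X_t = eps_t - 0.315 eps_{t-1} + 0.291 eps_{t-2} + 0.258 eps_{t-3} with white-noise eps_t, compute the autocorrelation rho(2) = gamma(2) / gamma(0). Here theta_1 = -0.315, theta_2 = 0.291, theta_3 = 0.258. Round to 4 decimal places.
\rho(2) = 0.1677

For an MA(q) process with theta_0 = 1, the autocovariance is
  gamma(k) = sigma^2 * sum_{i=0..q-k} theta_i * theta_{i+k},
and rho(k) = gamma(k) / gamma(0). Sigma^2 cancels.
  numerator   = (1)*(0.291) + (-0.315)*(0.258) = 0.20973.
  denominator = (1)^2 + (-0.315)^2 + (0.291)^2 + (0.258)^2 = 1.25047.
  rho(2) = 0.20973 / 1.25047 = 0.1677.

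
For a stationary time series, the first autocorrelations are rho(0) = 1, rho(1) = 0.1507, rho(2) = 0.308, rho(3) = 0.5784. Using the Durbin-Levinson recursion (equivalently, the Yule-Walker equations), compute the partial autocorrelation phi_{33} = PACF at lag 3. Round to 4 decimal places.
\phi_{33} = 0.5610

The PACF at lag k is phi_{kk}, the last component of the solution
to the Yule-Walker system G_k phi = r_k where
  (G_k)_{ij} = rho(|i - j|), (r_k)_i = rho(i), i,j = 1..k.
Equivalently, Durbin-Levinson gives phi_{kk} iteratively:
  phi_{11} = rho(1)
  phi_{kk} = [rho(k) - sum_{j=1..k-1} phi_{k-1,j} rho(k-j)]
            / [1 - sum_{j=1..k-1} phi_{k-1,j} rho(j)],
  phi_{k,j} = phi_{k-1,j} - phi_{kk} phi_{k-1,k-j},  j = 1..k-1.
Step k = 1:
  phi_11 = rho(1) = 0.1507.
Step k = 2:
  phi_22 = [rho(2) - phi_11 rho(1)] / [1 - phi_11 rho(1)] = [0.308 - (0.1507)(0.1507)] / [1 - (0.1507)(0.1507)]
         = 0.28528951 / 0.97728951 = 0.291919.
  Update: phi_21 = phi_11 - phi_22 phi_11 = 0.1507 - (0.291919)(0.1507) = 0.106708.
Step k = 3:
  phi_33 = [rho(3) - phi_21 rho(2) - phi_22 rho(1)] / [1 - phi_21 rho(1) - phi_22 rho(2)]
    numerator   = 0.5784 - (0.106708)(0.308) - (0.291919)(0.1507) = 0.50154179
    denominator = 1 - (0.106708)(0.1507) - (0.291919)(0.308) = 0.89400804
  phi_33 = 0.50154179 / 0.89400804 = 0.561.
Therefore phi_{33} = 0.5610.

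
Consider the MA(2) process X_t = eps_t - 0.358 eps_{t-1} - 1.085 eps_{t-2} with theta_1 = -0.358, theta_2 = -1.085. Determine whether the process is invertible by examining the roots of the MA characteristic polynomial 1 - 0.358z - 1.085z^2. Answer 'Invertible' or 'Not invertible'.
\text{Not invertible}

The MA(q) characteristic polynomial is P(z) = 1 - 0.358z - 1.085z^2.
Invertibility requires all roots to lie outside the unit circle, i.e. |z| > 1 for every root.
Set 1 + (-0.358) z + (-1.085) z^2 = 0, i.e. a z^2 + b z + c = 0 with a = -1.085, b = -0.358, c = 1.
Discriminant D = b^2 - 4ac = (-0.358)^2 - 4*(-1.085)*1 = 0.128164 - (-4.34) = 4.468164.
D >= 0, so the roots are real: z = (-b +/- sqrt(D)) / (2a) = (0.358 +/- 2.113803) / (-2.17).
  z_1 = (0.358 + 2.113803) / (-2.17) = -1.1391,   |z_1| = 1.1391.
  z_2 = (0.358 - 2.113803) / (-2.17) = 0.8091,   |z_2| = 0.8091.
Moduli of all roots: 1.1391, 0.8091.
All moduli strictly greater than 1? No.
Verdict: Not invertible.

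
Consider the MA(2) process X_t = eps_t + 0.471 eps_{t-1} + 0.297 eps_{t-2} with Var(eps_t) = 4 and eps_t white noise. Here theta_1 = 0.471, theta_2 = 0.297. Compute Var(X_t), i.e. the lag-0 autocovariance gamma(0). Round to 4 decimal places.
\gamma(0) = 5.2402

For an MA(q) process X_t = eps_t + sum_i theta_i eps_{t-i} with
Var(eps_t) = sigma^2, the variance is
  gamma(0) = sigma^2 * (1 + sum_i theta_i^2).
  sum_i theta_i^2 = (0.471)^2 + (0.297)^2 = 0.221841 + 0.088209 = 0.31005.
  gamma(0) = 4 * (1 + 0.31005) = 4 * 1.31005 = 5.2402.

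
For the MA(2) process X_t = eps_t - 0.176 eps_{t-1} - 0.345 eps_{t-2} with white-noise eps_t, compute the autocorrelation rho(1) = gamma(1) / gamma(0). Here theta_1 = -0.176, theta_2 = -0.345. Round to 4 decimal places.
\rho(1) = -0.1002

For an MA(q) process with theta_0 = 1, the autocovariance is
  gamma(k) = sigma^2 * sum_{i=0..q-k} theta_i * theta_{i+k},
and rho(k) = gamma(k) / gamma(0). Sigma^2 cancels.
  numerator   = (1)*(-0.176) + (-0.176)*(-0.345) = -0.11528.
  denominator = (1)^2 + (-0.176)^2 + (-0.345)^2 = 1.150001.
  rho(1) = -0.11528 / 1.150001 = -0.1002.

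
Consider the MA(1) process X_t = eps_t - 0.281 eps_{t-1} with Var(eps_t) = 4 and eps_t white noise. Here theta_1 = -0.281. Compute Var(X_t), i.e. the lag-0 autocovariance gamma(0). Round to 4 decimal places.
\gamma(0) = 4.3158

For an MA(q) process X_t = eps_t + sum_i theta_i eps_{t-i} with
Var(eps_t) = sigma^2, the variance is
  gamma(0) = sigma^2 * (1 + sum_i theta_i^2).
  sum_i theta_i^2 = (-0.281)^2 = 0.078961.
  gamma(0) = 4 * (1 + 0.078961) = 4 * 1.078961 = 4.315844, which rounds to 4.3158.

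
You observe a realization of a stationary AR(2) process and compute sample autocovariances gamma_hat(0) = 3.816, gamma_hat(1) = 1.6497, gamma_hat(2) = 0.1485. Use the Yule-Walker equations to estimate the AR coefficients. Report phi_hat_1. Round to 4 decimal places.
\hat\phi_{1} = 0.5110

The Yule-Walker equations for an AR(p) process read, in matrix form,
  Gamma_p phi = r_p,   with   (Gamma_p)_{ij} = gamma(|i - j|),
                       (r_p)_i = gamma(i),   i,j = 1..p.
Substitute the sample gammas (Toeplitz matrix and right-hand side of size 2):
  Gamma_p = [[3.816, 1.6497], [1.6497, 3.816]]
  r_p     = [1.6497, 0.1485]
Written out:
  3.816 phi_1 + 1.6497 phi_2 = 1.6497
  1.6497 phi_1 + 3.816 phi_2 = 0.1485
Solve by Cramer's rule:
  det = gamma(0)^2 - gamma(1)^2 = (3.816)^2 - (1.6497)^2 = 14.561856 - 2.72151009 = 11.84034591
  phi_hat_1 = [gamma(1) gamma(0) - gamma(1) gamma(2)] / det = [(1.6497)(3.816) - (1.6497)(0.1485)] / 11.84034591 = 6.05027475 / 11.84034591 = 0.511
  phi_hat_2 = [gamma(0) gamma(2) - gamma(1)^2] / det = [(3.816)(0.1485) - (1.6497)^2] / 11.84034591 = -2.15483409 / 11.84034591 = -0.182
So phi_hat = [0.5110, -0.1820].
Therefore phi_hat_1 = 0.5110.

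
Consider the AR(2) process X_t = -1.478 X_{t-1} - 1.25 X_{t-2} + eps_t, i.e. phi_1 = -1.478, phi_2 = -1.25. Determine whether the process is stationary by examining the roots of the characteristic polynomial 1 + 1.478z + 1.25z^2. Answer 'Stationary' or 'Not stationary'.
\text{Not stationary}

The AR(p) characteristic polynomial is P(z) = 1 + 1.478z + 1.25z^2.
Stationarity requires all roots to lie outside the unit circle, i.e. |z| > 1 for every root.
Set 1 + (1.478) z + (1.25) z^2 = 0, i.e. a z^2 + b z + c = 0 with a = 1.25, b = 1.478, c = 1.
Discriminant D = b^2 - 4ac = (1.478)^2 - 4*(1.25)*1 = 2.184484 - (5) = -2.815516.
D < 0, so the roots are the complex-conjugate pair z = (-b +/- i sqrt(-D)) / (2a) = -0.5912 +/- 0.6712i.
For a conjugate pair |z|^2 = z * conj(z) = (product of roots) = c/a = 1/(1.25) = 0.8, so |z| = sqrt(0.8) = 0.8944 for both roots.
Moduli of all roots: 0.8944, 0.8944.
All moduli strictly greater than 1? No.
Verdict: Not stationary.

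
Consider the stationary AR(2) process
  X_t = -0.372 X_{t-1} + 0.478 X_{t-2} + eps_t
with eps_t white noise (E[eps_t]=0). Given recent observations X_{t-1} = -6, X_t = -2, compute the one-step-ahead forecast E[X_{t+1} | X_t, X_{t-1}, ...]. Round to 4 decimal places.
E[X_{t+1} \mid \mathcal F_t] = -2.1240

For an AR(p) model X_t = c + sum_i phi_i X_{t-i} + eps_t, the
one-step-ahead conditional mean is
  E[X_{t+1} | X_t, ...] = c + sum_i phi_i X_{t+1-i}.
Substitute known values:
  E[X_{t+1} | ...] = (-0.372) * (-2) + (0.478) * (-6)
                   = -2.1240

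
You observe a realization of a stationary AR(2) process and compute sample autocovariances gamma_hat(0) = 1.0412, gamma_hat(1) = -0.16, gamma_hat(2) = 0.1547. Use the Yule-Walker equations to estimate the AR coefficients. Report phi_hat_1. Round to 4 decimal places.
\hat\phi_{1} = -0.1340

The Yule-Walker equations for an AR(p) process read, in matrix form,
  Gamma_p phi = r_p,   with   (Gamma_p)_{ij} = gamma(|i - j|),
                       (r_p)_i = gamma(i),   i,j = 1..p.
Substitute the sample gammas (Toeplitz matrix and right-hand side of size 2):
  Gamma_p = [[1.0412, -0.16], [-0.16, 1.0412]]
  r_p     = [-0.16, 0.1547]
Written out:
  1.0412 phi_1 - 0.16 phi_2 = -0.16
  -0.16 phi_1 + 1.0412 phi_2 = 0.1547
Solve by Cramer's rule:
  det = gamma(0)^2 - gamma(1)^2 = (1.0412)^2 - (-0.16)^2 = 1.08409744 - 0.0256 = 1.05849744
  phi_hat_1 = [gamma(1) gamma(0) - gamma(1) gamma(2)] / det = [(-0.16)(1.0412) - (-0.16)(0.1547)] / 1.05849744 = -0.14184 / 1.05849744 = -0.134
  phi_hat_2 = [gamma(0) gamma(2) - gamma(1)^2] / det = [(1.0412)(0.1547) - (-0.16)^2] / 1.05849744 = 0.13547364 / 1.05849744 = 0.128
So phi_hat = [-0.1340, 0.1280].
Therefore phi_hat_1 = -0.1340.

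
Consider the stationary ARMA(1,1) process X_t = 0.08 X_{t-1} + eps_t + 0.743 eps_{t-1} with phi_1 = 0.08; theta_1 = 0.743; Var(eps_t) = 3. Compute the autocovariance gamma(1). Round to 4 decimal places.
\gamma(1) = 2.6326

Multiply the model equation by X_{t-k} and take expectations. With theta_0 = psi_0 = 1 and psi_j the MA(infinity) weights, this gives
  gamma(k) - sum_i phi_i gamma(k-i) = c_k,
  c_k = sigma^2 * sum_{j=k..q} theta_j psi_{j-k}   (c_k = 0 for k > q),
using gamma(-m) = gamma(m).
psi-weights needed (psi_j = theta_j + sum_i phi_i psi_{j-i}):
  psi_1 = theta_1 + phi_1 = 0.743 + (0.08) = 0.823
Right-hand sides:
  c_0 = sigma^2 (1 + theta_1 psi_1) = 3 * (1 + (0.743)(0.823)) = 3 * 1.611489 = 4.834467
  c_1 = sigma^2 theta_1 = 3 * (0.743) = 2.229
  c_2 = 0
Equations for k = 0 and k = 1 (AR order 1):
  gamma(0) = phi_1 gamma(1) + c_0
  gamma(1) = phi_1 gamma(0) + c_1
Substituting the second into the first: gamma(0) (1 - phi_1^2) = c_0 + phi_1 c_1, so
  gamma(0) = (c_0 + phi_1 c_1) / (1 - phi_1^2) = (4.834467 + (0.08)(2.229)) / (1 - (0.08)^2) = 5.012787 / 0.9936 = 5.045075.
  gamma(1) = phi_1 gamma(0) + c_1 = (0.08)(5.045075) + (2.229) = 2.632606.
Therefore gamma(1) = 2.6326 (to 4 decimal places).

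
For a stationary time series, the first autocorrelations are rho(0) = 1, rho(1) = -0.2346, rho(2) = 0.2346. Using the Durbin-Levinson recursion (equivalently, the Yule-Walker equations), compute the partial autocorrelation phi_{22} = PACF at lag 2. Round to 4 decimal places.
\phi_{22} = 0.1900

The PACF at lag k is phi_{kk}, the last component of the solution
to the Yule-Walker system G_k phi = r_k where
  (G_k)_{ij} = rho(|i - j|), (r_k)_i = rho(i), i,j = 1..k.
Equivalently, Durbin-Levinson gives phi_{kk} iteratively:
  phi_{11} = rho(1)
  phi_{kk} = [rho(k) - sum_{j=1..k-1} phi_{k-1,j} rho(k-j)]
            / [1 - sum_{j=1..k-1} phi_{k-1,j} rho(j)],
  phi_{k,j} = phi_{k-1,j} - phi_{kk} phi_{k-1,k-j},  j = 1..k-1.
Step k = 1:
  phi_11 = rho(1) = -0.2346.
Step k = 2:
  phi_22 = [rho(2) - phi_11 rho(1)] / [1 - phi_11 rho(1)] = [0.2346 - (-0.2346)(-0.2346)] / [1 - (-0.2346)(-0.2346)]
         = 0.17956284 / 0.94496284 = 0.19.
Therefore phi_{22} = 0.1900.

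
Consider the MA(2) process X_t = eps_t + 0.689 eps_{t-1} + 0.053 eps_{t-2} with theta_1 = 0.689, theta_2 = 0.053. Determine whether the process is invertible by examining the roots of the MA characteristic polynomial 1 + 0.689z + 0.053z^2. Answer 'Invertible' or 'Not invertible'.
\text{Invertible}

The MA(q) characteristic polynomial is P(z) = 1 + 0.689z + 0.053z^2.
Invertibility requires all roots to lie outside the unit circle, i.e. |z| > 1 for every root.
Set 1 + (0.689) z + (0.053) z^2 = 0, i.e. a z^2 + b z + c = 0 with a = 0.053, b = 0.689, c = 1.
Discriminant D = b^2 - 4ac = (0.689)^2 - 4*(0.053)*1 = 0.474721 - (0.212) = 0.262721.
D >= 0, so the roots are real: z = (-b +/- sqrt(D)) / (2a) = (-0.689 +/- 0.512563) / (0.106).
  z_1 = (-0.689 + 0.512563) / (0.106) = -1.6645,   |z_1| = 1.6645.
  z_2 = (-0.689 - 0.512563) / (0.106) = -11.3355,   |z_2| = 11.3355.
Moduli of all roots: 1.6645, 11.3355.
All moduli strictly greater than 1? Yes.
Verdict: Invertible.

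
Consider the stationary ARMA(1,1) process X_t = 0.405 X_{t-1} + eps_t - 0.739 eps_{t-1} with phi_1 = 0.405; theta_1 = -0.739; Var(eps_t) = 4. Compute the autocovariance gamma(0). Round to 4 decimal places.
\gamma(0) = 4.5338

Multiply the model equation by X_{t-k} and take expectations. With theta_0 = psi_0 = 1 and psi_j the MA(infinity) weights, this gives
  gamma(k) - sum_i phi_i gamma(k-i) = c_k,
  c_k = sigma^2 * sum_{j=k..q} theta_j psi_{j-k}   (c_k = 0 for k > q),
using gamma(-m) = gamma(m).
psi-weights needed (psi_j = theta_j + sum_i phi_i psi_{j-i}):
  psi_1 = theta_1 + phi_1 = -0.739 + (0.405) = -0.334
Right-hand sides:
  c_0 = sigma^2 (1 + theta_1 psi_1) = 4 * (1 + (-0.739)(-0.334)) = 4 * 1.246826 = 4.987304
  c_1 = sigma^2 theta_1 = 4 * (-0.739) = -2.956
  c_2 = 0
Equations for k = 0 and k = 1 (AR order 1):
  gamma(0) = phi_1 gamma(1) + c_0
  gamma(1) = phi_1 gamma(0) + c_1
Substituting the second into the first: gamma(0) (1 - phi_1^2) = c_0 + phi_1 c_1, so
  gamma(0) = (c_0 + phi_1 c_1) / (1 - phi_1^2) = (4.987304 + (0.405)(-2.956)) / (1 - (0.405)^2) = 3.790124 / 0.835975 = 4.533777.
Therefore gamma(0) = 4.5338 (to 4 decimal places).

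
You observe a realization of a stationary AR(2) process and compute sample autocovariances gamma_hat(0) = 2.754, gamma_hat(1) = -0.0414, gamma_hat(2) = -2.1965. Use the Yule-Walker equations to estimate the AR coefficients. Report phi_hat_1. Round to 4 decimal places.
\hat\phi_{1} = -0.0270

The Yule-Walker equations for an AR(p) process read, in matrix form,
  Gamma_p phi = r_p,   with   (Gamma_p)_{ij} = gamma(|i - j|),
                       (r_p)_i = gamma(i),   i,j = 1..p.
Substitute the sample gammas (Toeplitz matrix and right-hand side of size 2):
  Gamma_p = [[2.754, -0.0414], [-0.0414, 2.754]]
  r_p     = [-0.0414, -2.1965]
Written out:
  2.754 phi_1 - 0.0414 phi_2 = -0.0414
  -0.0414 phi_1 + 2.754 phi_2 = -2.1965
Solve by Cramer's rule:
  det = gamma(0)^2 - gamma(1)^2 = (2.754)^2 - (-0.0414)^2 = 7.584516 - 0.00171396 = 7.58280204
  phi_hat_1 = [gamma(1) gamma(0) - gamma(1) gamma(2)] / det = [(-0.0414)(2.754) - (-0.0414)(-2.1965)] / 7.58280204 = -0.2049507 / 7.58280204 = -0.027
  phi_hat_2 = [gamma(0) gamma(2) - gamma(1)^2] / det = [(2.754)(-2.1965) - (-0.0414)^2] / 7.58280204 = -6.05087496 / 7.58280204 = -0.798
So phi_hat = [-0.0270, -0.7980].
Therefore phi_hat_1 = -0.0270.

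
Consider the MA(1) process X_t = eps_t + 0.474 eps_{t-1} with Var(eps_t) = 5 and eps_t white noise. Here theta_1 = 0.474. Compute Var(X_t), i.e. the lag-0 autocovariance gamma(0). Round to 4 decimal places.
\gamma(0) = 6.1234

For an MA(q) process X_t = eps_t + sum_i theta_i eps_{t-i} with
Var(eps_t) = sigma^2, the variance is
  gamma(0) = sigma^2 * (1 + sum_i theta_i^2).
  sum_i theta_i^2 = (0.474)^2 = 0.224676.
  gamma(0) = 5 * (1 + 0.224676) = 5 * 1.224676 = 6.12338, which rounds to 6.1234.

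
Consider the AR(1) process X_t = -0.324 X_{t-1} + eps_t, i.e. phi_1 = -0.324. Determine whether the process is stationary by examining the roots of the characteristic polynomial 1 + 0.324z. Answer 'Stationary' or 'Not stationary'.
\text{Stationary}

The AR(p) characteristic polynomial is P(z) = 1 + 0.324z.
Stationarity requires all roots to lie outside the unit circle, i.e. |z| > 1 for every root.
This is linear in z: 1 + (0.324) z = 0  =>  z = -1/(0.324) = -3.08642,  |z| = 3.08642.
Moduli of all roots: 3.0864.
All moduli strictly greater than 1? Yes.
Verdict: Stationary.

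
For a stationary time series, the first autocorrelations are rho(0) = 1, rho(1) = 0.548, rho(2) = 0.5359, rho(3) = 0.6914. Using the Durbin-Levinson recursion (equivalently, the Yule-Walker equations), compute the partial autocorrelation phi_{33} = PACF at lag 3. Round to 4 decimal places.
\phi_{33} = 0.5031

The PACF at lag k is phi_{kk}, the last component of the solution
to the Yule-Walker system G_k phi = r_k where
  (G_k)_{ij} = rho(|i - j|), (r_k)_i = rho(i), i,j = 1..k.
Equivalently, Durbin-Levinson gives phi_{kk} iteratively:
  phi_{11} = rho(1)
  phi_{kk} = [rho(k) - sum_{j=1..k-1} phi_{k-1,j} rho(k-j)]
            / [1 - sum_{j=1..k-1} phi_{k-1,j} rho(j)],
  phi_{k,j} = phi_{k-1,j} - phi_{kk} phi_{k-1,k-j},  j = 1..k-1.
Step k = 1:
  phi_11 = rho(1) = 0.548.
Step k = 2:
  phi_22 = [rho(2) - phi_11 rho(1)] / [1 - phi_11 rho(1)] = [0.5359 - (0.548)(0.548)] / [1 - (0.548)(0.548)]
         = 0.235596 / 0.699696 = 0.336712.
  Update: phi_21 = phi_11 - phi_22 phi_11 = 0.548 - (0.336712)(0.548) = 0.363482.
Step k = 3:
  phi_33 = [rho(3) - phi_21 rho(2) - phi_22 rho(1)] / [1 - phi_21 rho(1) - phi_22 rho(2)]
    numerator   = 0.6914 - (0.363482)(0.5359) - (0.336712)(0.548) = 0.31209193
    denominator = 1 - (0.363482)(0.548) - (0.336712)(0.5359) = 0.62036801
  phi_33 = 0.31209193 / 0.62036801 = 0.5031.
Therefore phi_{33} = 0.5031.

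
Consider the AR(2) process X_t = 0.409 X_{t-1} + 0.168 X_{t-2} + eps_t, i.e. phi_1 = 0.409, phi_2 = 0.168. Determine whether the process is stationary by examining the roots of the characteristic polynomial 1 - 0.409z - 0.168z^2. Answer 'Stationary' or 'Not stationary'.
\text{Stationary}

The AR(p) characteristic polynomial is P(z) = 1 - 0.409z - 0.168z^2.
Stationarity requires all roots to lie outside the unit circle, i.e. |z| > 1 for every root.
Set 1 + (-0.409) z + (-0.168) z^2 = 0, i.e. a z^2 + b z + c = 0 with a = -0.168, b = -0.409, c = 1.
Discriminant D = b^2 - 4ac = (-0.409)^2 - 4*(-0.168)*1 = 0.167281 - (-0.672) = 0.839281.
D >= 0, so the roots are real: z = (-b +/- sqrt(D)) / (2a) = (0.409 +/- 0.916123) / (-0.336).
  z_1 = (0.409 + 0.916123) / (-0.336) = -3.9438,   |z_1| = 3.9438.
  z_2 = (0.409 - 0.916123) / (-0.336) = 1.5093,   |z_2| = 1.5093.
Moduli of all roots: 3.9438, 1.5093.
All moduli strictly greater than 1? Yes.
Verdict: Stationary.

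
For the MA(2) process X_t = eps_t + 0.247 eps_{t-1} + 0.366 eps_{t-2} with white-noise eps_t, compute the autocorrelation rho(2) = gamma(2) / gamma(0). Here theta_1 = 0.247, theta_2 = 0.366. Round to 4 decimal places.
\rho(2) = 0.3063

For an MA(q) process with theta_0 = 1, the autocovariance is
  gamma(k) = sigma^2 * sum_{i=0..q-k} theta_i * theta_{i+k},
and rho(k) = gamma(k) / gamma(0). Sigma^2 cancels.
  numerator   = (1)*(0.366) = 0.366.
  denominator = (1)^2 + (0.247)^2 + (0.366)^2 = 1.194965.
  rho(2) = 0.366 / 1.194965 = 0.3063.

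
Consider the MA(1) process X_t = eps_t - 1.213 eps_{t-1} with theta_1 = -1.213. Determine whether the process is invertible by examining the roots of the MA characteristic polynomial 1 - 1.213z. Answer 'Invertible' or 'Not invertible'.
\text{Not invertible}

The MA(q) characteristic polynomial is P(z) = 1 - 1.213z.
Invertibility requires all roots to lie outside the unit circle, i.e. |z| > 1 for every root.
This is linear in z: 1 + (-1.213) z = 0  =>  z = -1/(-1.213) = 0.824402,  |z| = 0.824402.
Moduli of all roots: 0.8244.
All moduli strictly greater than 1? No.
Verdict: Not invertible.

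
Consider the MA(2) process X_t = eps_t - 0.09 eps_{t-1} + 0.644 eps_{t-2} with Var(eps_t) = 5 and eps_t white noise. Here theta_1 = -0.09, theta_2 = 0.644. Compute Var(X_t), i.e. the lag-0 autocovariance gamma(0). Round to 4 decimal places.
\gamma(0) = 7.1142

For an MA(q) process X_t = eps_t + sum_i theta_i eps_{t-i} with
Var(eps_t) = sigma^2, the variance is
  gamma(0) = sigma^2 * (1 + sum_i theta_i^2).
  sum_i theta_i^2 = (-0.09)^2 + (0.644)^2 = 0.0081 + 0.414736 = 0.422836.
  gamma(0) = 5 * (1 + 0.422836) = 5 * 1.422836 = 7.11418, which rounds to 7.1142.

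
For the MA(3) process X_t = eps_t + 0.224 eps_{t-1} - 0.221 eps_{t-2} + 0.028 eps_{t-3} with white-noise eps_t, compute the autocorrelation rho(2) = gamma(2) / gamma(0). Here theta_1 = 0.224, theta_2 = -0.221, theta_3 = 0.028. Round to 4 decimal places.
\rho(2) = -0.1952

For an MA(q) process with theta_0 = 1, the autocovariance is
  gamma(k) = sigma^2 * sum_{i=0..q-k} theta_i * theta_{i+k},
and rho(k) = gamma(k) / gamma(0). Sigma^2 cancels.
  numerator   = (1)*(-0.221) + (0.224)*(0.028) = -0.214728.
  denominator = (1)^2 + (0.224)^2 + (-0.221)^2 + (0.028)^2 = 1.099801.
  rho(2) = -0.214728 / 1.099801 = -0.1952.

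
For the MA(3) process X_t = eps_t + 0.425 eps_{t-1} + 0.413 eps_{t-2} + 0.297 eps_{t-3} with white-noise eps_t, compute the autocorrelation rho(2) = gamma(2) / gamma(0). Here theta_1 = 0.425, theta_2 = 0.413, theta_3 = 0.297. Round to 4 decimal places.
\rho(2) = 0.3746

For an MA(q) process with theta_0 = 1, the autocovariance is
  gamma(k) = sigma^2 * sum_{i=0..q-k} theta_i * theta_{i+k},
and rho(k) = gamma(k) / gamma(0). Sigma^2 cancels.
  numerator   = (1)*(0.413) + (0.425)*(0.297) = 0.539225.
  denominator = (1)^2 + (0.425)^2 + (0.413)^2 + (0.297)^2 = 1.439403.
  rho(2) = 0.539225 / 1.439403 = 0.3746.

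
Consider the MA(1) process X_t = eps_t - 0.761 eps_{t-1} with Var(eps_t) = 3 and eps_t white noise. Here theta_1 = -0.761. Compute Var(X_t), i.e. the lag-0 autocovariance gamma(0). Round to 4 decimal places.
\gamma(0) = 4.7374

For an MA(q) process X_t = eps_t + sum_i theta_i eps_{t-i} with
Var(eps_t) = sigma^2, the variance is
  gamma(0) = sigma^2 * (1 + sum_i theta_i^2).
  sum_i theta_i^2 = (-0.761)^2 = 0.579121.
  gamma(0) = 3 * (1 + 0.579121) = 3 * 1.579121 = 4.737363, which rounds to 4.7374.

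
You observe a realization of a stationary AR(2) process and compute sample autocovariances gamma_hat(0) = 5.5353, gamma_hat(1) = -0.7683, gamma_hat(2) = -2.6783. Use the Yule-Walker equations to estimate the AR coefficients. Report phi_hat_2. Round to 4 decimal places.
\hat\phi_{2} = -0.5130

The Yule-Walker equations for an AR(p) process read, in matrix form,
  Gamma_p phi = r_p,   with   (Gamma_p)_{ij} = gamma(|i - j|),
                       (r_p)_i = gamma(i),   i,j = 1..p.
Substitute the sample gammas (Toeplitz matrix and right-hand side of size 2):
  Gamma_p = [[5.5353, -0.7683], [-0.7683, 5.5353]]
  r_p     = [-0.7683, -2.6783]
Written out:
  5.5353 phi_1 - 0.7683 phi_2 = -0.7683
  -0.7683 phi_1 + 5.5353 phi_2 = -2.6783
Solve by Cramer's rule:
  det = gamma(0)^2 - gamma(1)^2 = (5.5353)^2 - (-0.7683)^2 = 30.63954609 - 0.59028489 = 30.0492612
  phi_hat_1 = [gamma(1) gamma(0) - gamma(1) gamma(2)] / det = [(-0.7683)(5.5353) - (-0.7683)(-2.6783)] / 30.0492612 = -6.31050888 / 30.0492612 = -0.21
  phi_hat_2 = [gamma(0) gamma(2) - gamma(1)^2] / det = [(5.5353)(-2.6783) - (-0.7683)^2] / 30.0492612 = -15.41547888 / 30.0492612 = -0.513
So phi_hat = [-0.2100, -0.5130].
Therefore phi_hat_2 = -0.5130.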